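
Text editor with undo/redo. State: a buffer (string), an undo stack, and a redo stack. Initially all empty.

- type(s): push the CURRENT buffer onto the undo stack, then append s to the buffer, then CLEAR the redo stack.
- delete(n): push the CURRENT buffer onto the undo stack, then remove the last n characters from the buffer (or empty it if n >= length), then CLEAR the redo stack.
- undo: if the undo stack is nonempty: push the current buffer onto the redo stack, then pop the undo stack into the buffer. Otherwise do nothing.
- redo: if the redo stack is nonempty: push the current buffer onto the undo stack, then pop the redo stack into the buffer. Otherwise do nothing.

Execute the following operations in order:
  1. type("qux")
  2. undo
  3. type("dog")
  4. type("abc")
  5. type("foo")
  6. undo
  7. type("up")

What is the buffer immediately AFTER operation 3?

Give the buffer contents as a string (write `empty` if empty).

After op 1 (type): buf='qux' undo_depth=1 redo_depth=0
After op 2 (undo): buf='(empty)' undo_depth=0 redo_depth=1
After op 3 (type): buf='dog' undo_depth=1 redo_depth=0

Answer: dog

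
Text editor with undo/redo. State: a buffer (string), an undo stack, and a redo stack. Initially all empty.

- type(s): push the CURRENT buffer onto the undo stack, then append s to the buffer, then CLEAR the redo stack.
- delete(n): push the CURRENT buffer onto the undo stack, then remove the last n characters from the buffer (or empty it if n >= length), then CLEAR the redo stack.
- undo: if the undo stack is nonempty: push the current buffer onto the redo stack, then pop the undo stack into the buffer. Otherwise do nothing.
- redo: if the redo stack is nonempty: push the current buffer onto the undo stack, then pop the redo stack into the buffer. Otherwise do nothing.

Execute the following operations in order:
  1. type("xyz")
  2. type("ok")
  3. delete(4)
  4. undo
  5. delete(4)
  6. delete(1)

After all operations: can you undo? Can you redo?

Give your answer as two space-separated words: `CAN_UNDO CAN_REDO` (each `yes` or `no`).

Answer: yes no

Derivation:
After op 1 (type): buf='xyz' undo_depth=1 redo_depth=0
After op 2 (type): buf='xyzok' undo_depth=2 redo_depth=0
After op 3 (delete): buf='x' undo_depth=3 redo_depth=0
After op 4 (undo): buf='xyzok' undo_depth=2 redo_depth=1
After op 5 (delete): buf='x' undo_depth=3 redo_depth=0
After op 6 (delete): buf='(empty)' undo_depth=4 redo_depth=0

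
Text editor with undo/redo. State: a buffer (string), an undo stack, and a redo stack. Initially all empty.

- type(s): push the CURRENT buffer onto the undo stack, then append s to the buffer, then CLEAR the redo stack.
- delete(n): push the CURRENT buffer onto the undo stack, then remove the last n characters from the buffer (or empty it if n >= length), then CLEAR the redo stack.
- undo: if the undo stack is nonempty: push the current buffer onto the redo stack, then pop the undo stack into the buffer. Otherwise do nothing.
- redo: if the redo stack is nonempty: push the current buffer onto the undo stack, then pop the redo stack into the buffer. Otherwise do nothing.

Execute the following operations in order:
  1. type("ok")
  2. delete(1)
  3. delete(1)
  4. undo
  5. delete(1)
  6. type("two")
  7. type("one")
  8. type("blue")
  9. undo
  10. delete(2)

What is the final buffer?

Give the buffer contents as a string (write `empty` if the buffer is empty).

After op 1 (type): buf='ok' undo_depth=1 redo_depth=0
After op 2 (delete): buf='o' undo_depth=2 redo_depth=0
After op 3 (delete): buf='(empty)' undo_depth=3 redo_depth=0
After op 4 (undo): buf='o' undo_depth=2 redo_depth=1
After op 5 (delete): buf='(empty)' undo_depth=3 redo_depth=0
After op 6 (type): buf='two' undo_depth=4 redo_depth=0
After op 7 (type): buf='twoone' undo_depth=5 redo_depth=0
After op 8 (type): buf='twooneblue' undo_depth=6 redo_depth=0
After op 9 (undo): buf='twoone' undo_depth=5 redo_depth=1
After op 10 (delete): buf='twoo' undo_depth=6 redo_depth=0

Answer: twoo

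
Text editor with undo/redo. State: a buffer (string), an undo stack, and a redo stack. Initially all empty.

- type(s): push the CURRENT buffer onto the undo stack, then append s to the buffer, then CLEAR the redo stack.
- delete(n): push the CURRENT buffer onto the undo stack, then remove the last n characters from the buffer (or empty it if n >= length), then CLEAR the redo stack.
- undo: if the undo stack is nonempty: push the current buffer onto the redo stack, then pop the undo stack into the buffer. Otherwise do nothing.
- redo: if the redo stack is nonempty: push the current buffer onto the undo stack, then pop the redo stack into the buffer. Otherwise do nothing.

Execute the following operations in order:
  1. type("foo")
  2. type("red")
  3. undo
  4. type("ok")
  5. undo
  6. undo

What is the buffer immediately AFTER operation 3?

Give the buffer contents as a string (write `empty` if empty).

Answer: foo

Derivation:
After op 1 (type): buf='foo' undo_depth=1 redo_depth=0
After op 2 (type): buf='foored' undo_depth=2 redo_depth=0
After op 3 (undo): buf='foo' undo_depth=1 redo_depth=1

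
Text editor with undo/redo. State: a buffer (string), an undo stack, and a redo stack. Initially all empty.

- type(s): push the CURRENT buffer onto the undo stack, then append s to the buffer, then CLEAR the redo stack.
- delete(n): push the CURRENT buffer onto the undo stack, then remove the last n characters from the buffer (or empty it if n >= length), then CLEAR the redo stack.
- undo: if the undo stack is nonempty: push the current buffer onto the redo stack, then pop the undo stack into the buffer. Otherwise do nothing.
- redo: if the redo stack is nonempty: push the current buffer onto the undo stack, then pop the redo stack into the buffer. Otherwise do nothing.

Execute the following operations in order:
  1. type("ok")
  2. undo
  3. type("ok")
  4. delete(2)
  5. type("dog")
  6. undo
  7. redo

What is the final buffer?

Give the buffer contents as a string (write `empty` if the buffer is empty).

After op 1 (type): buf='ok' undo_depth=1 redo_depth=0
After op 2 (undo): buf='(empty)' undo_depth=0 redo_depth=1
After op 3 (type): buf='ok' undo_depth=1 redo_depth=0
After op 4 (delete): buf='(empty)' undo_depth=2 redo_depth=0
After op 5 (type): buf='dog' undo_depth=3 redo_depth=0
After op 6 (undo): buf='(empty)' undo_depth=2 redo_depth=1
After op 7 (redo): buf='dog' undo_depth=3 redo_depth=0

Answer: dog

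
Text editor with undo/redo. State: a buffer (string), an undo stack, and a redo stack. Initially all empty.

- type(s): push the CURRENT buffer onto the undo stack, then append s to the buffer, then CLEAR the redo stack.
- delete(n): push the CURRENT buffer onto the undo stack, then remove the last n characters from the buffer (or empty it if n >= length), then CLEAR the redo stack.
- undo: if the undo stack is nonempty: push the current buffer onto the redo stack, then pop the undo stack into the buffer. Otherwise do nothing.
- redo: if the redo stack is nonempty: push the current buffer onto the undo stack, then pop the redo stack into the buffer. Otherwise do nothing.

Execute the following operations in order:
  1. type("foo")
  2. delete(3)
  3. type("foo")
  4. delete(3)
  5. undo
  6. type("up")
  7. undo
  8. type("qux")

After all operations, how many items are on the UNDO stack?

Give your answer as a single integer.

After op 1 (type): buf='foo' undo_depth=1 redo_depth=0
After op 2 (delete): buf='(empty)' undo_depth=2 redo_depth=0
After op 3 (type): buf='foo' undo_depth=3 redo_depth=0
After op 4 (delete): buf='(empty)' undo_depth=4 redo_depth=0
After op 5 (undo): buf='foo' undo_depth=3 redo_depth=1
After op 6 (type): buf='fooup' undo_depth=4 redo_depth=0
After op 7 (undo): buf='foo' undo_depth=3 redo_depth=1
After op 8 (type): buf='fooqux' undo_depth=4 redo_depth=0

Answer: 4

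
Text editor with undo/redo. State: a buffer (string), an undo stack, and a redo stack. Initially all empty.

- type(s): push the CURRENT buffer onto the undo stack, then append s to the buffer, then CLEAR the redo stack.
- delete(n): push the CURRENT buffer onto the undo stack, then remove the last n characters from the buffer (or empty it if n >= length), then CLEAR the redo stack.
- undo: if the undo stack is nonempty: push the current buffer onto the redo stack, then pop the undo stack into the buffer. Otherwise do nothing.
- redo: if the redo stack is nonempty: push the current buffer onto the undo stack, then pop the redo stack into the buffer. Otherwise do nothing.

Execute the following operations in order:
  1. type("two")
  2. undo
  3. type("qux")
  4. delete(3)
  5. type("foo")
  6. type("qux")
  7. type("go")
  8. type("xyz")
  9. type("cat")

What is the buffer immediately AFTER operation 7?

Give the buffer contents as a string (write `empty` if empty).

Answer: fooquxgo

Derivation:
After op 1 (type): buf='two' undo_depth=1 redo_depth=0
After op 2 (undo): buf='(empty)' undo_depth=0 redo_depth=1
After op 3 (type): buf='qux' undo_depth=1 redo_depth=0
After op 4 (delete): buf='(empty)' undo_depth=2 redo_depth=0
After op 5 (type): buf='foo' undo_depth=3 redo_depth=0
After op 6 (type): buf='fooqux' undo_depth=4 redo_depth=0
After op 7 (type): buf='fooquxgo' undo_depth=5 redo_depth=0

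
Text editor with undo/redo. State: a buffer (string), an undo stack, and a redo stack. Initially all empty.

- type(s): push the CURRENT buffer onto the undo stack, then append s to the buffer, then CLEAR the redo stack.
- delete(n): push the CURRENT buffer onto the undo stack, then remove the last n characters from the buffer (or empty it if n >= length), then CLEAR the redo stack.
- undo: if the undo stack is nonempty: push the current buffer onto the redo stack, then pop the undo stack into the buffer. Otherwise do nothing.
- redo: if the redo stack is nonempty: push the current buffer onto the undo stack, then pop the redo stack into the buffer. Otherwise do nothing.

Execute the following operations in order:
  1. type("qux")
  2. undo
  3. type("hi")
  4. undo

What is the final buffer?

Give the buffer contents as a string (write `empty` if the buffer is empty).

After op 1 (type): buf='qux' undo_depth=1 redo_depth=0
After op 2 (undo): buf='(empty)' undo_depth=0 redo_depth=1
After op 3 (type): buf='hi' undo_depth=1 redo_depth=0
After op 4 (undo): buf='(empty)' undo_depth=0 redo_depth=1

Answer: empty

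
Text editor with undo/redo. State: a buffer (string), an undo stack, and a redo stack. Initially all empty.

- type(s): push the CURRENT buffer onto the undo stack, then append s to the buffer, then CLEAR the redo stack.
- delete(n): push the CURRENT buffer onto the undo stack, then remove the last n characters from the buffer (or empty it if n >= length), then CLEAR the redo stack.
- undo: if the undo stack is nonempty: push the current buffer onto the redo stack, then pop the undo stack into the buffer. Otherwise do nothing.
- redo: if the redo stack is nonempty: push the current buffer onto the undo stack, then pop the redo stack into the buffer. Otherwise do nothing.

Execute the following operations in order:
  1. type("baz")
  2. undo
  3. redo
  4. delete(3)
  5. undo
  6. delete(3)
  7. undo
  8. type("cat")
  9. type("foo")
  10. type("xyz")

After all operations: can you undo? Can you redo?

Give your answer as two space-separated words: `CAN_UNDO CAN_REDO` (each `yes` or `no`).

Answer: yes no

Derivation:
After op 1 (type): buf='baz' undo_depth=1 redo_depth=0
After op 2 (undo): buf='(empty)' undo_depth=0 redo_depth=1
After op 3 (redo): buf='baz' undo_depth=1 redo_depth=0
After op 4 (delete): buf='(empty)' undo_depth=2 redo_depth=0
After op 5 (undo): buf='baz' undo_depth=1 redo_depth=1
After op 6 (delete): buf='(empty)' undo_depth=2 redo_depth=0
After op 7 (undo): buf='baz' undo_depth=1 redo_depth=1
After op 8 (type): buf='bazcat' undo_depth=2 redo_depth=0
After op 9 (type): buf='bazcatfoo' undo_depth=3 redo_depth=0
After op 10 (type): buf='bazcatfooxyz' undo_depth=4 redo_depth=0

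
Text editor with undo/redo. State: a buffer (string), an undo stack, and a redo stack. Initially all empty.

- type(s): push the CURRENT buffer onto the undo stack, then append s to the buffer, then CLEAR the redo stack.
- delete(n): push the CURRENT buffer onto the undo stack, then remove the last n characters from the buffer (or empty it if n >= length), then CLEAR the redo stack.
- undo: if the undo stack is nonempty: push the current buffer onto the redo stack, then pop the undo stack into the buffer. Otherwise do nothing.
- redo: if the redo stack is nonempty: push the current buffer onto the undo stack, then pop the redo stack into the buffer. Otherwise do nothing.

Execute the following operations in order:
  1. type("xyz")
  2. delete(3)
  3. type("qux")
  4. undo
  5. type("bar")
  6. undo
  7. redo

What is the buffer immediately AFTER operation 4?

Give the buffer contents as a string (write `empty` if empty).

Answer: empty

Derivation:
After op 1 (type): buf='xyz' undo_depth=1 redo_depth=0
After op 2 (delete): buf='(empty)' undo_depth=2 redo_depth=0
After op 3 (type): buf='qux' undo_depth=3 redo_depth=0
After op 4 (undo): buf='(empty)' undo_depth=2 redo_depth=1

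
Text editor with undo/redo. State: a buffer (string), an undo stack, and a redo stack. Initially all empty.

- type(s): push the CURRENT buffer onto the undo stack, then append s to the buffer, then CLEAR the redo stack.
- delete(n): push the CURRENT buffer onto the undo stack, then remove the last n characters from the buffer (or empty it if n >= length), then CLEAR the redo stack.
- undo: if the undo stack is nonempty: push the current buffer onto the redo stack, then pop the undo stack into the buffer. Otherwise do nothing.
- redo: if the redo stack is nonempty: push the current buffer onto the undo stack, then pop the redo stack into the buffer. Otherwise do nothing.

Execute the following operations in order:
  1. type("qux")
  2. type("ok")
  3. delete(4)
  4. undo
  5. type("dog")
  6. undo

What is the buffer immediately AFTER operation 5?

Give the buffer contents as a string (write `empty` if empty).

After op 1 (type): buf='qux' undo_depth=1 redo_depth=0
After op 2 (type): buf='quxok' undo_depth=2 redo_depth=0
After op 3 (delete): buf='q' undo_depth=3 redo_depth=0
After op 4 (undo): buf='quxok' undo_depth=2 redo_depth=1
After op 5 (type): buf='quxokdog' undo_depth=3 redo_depth=0

Answer: quxokdog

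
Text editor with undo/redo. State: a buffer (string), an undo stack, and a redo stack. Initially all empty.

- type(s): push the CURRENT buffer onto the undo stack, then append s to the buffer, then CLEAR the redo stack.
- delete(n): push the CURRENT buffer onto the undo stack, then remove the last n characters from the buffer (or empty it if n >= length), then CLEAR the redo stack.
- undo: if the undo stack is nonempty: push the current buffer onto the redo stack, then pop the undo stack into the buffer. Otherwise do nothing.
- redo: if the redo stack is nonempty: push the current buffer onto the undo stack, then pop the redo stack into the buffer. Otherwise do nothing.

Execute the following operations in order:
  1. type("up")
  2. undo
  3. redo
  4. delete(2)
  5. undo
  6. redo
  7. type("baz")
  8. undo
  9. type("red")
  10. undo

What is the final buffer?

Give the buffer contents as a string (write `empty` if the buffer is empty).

After op 1 (type): buf='up' undo_depth=1 redo_depth=0
After op 2 (undo): buf='(empty)' undo_depth=0 redo_depth=1
After op 3 (redo): buf='up' undo_depth=1 redo_depth=0
After op 4 (delete): buf='(empty)' undo_depth=2 redo_depth=0
After op 5 (undo): buf='up' undo_depth=1 redo_depth=1
After op 6 (redo): buf='(empty)' undo_depth=2 redo_depth=0
After op 7 (type): buf='baz' undo_depth=3 redo_depth=0
After op 8 (undo): buf='(empty)' undo_depth=2 redo_depth=1
After op 9 (type): buf='red' undo_depth=3 redo_depth=0
After op 10 (undo): buf='(empty)' undo_depth=2 redo_depth=1

Answer: empty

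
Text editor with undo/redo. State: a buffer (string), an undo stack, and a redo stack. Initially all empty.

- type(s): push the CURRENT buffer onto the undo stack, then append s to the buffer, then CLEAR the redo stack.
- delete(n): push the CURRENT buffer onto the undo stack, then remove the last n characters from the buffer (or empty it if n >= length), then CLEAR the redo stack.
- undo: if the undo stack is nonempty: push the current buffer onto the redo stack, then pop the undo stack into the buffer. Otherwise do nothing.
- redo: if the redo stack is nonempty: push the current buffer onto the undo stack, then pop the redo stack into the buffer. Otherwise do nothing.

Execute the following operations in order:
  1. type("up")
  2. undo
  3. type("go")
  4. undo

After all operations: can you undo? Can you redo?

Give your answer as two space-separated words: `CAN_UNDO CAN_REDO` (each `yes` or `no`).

After op 1 (type): buf='up' undo_depth=1 redo_depth=0
After op 2 (undo): buf='(empty)' undo_depth=0 redo_depth=1
After op 3 (type): buf='go' undo_depth=1 redo_depth=0
After op 4 (undo): buf='(empty)' undo_depth=0 redo_depth=1

Answer: no yes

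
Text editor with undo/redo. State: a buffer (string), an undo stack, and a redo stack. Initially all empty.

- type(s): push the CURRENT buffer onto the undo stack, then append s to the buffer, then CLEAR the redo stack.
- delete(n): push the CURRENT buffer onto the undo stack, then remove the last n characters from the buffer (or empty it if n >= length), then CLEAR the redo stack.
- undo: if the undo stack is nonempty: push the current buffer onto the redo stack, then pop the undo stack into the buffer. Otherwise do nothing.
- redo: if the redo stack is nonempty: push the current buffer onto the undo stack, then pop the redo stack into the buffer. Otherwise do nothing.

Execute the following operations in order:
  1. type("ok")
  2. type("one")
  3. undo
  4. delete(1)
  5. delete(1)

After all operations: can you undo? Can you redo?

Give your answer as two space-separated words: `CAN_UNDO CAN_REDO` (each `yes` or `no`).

Answer: yes no

Derivation:
After op 1 (type): buf='ok' undo_depth=1 redo_depth=0
After op 2 (type): buf='okone' undo_depth=2 redo_depth=0
After op 3 (undo): buf='ok' undo_depth=1 redo_depth=1
After op 4 (delete): buf='o' undo_depth=2 redo_depth=0
After op 5 (delete): buf='(empty)' undo_depth=3 redo_depth=0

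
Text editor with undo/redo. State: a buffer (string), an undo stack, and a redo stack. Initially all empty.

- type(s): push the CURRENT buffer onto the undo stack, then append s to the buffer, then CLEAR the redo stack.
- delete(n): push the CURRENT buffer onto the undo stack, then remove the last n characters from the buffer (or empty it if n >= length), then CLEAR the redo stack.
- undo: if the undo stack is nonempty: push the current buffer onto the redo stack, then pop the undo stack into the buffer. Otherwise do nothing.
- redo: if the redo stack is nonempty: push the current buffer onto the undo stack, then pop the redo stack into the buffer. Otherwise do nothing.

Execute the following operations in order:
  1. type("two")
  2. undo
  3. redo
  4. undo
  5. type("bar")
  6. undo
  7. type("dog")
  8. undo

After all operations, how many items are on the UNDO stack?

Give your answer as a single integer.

After op 1 (type): buf='two' undo_depth=1 redo_depth=0
After op 2 (undo): buf='(empty)' undo_depth=0 redo_depth=1
After op 3 (redo): buf='two' undo_depth=1 redo_depth=0
After op 4 (undo): buf='(empty)' undo_depth=0 redo_depth=1
After op 5 (type): buf='bar' undo_depth=1 redo_depth=0
After op 6 (undo): buf='(empty)' undo_depth=0 redo_depth=1
After op 7 (type): buf='dog' undo_depth=1 redo_depth=0
After op 8 (undo): buf='(empty)' undo_depth=0 redo_depth=1

Answer: 0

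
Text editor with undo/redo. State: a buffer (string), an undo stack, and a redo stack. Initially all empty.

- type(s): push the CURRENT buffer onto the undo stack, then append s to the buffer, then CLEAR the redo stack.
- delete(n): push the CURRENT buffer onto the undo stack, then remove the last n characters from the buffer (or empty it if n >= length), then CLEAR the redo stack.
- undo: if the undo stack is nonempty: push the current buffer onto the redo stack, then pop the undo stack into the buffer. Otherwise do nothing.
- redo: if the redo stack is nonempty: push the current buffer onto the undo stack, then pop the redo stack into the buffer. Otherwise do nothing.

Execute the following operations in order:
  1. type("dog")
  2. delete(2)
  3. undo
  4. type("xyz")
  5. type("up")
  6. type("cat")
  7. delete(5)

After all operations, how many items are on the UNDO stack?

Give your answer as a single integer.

After op 1 (type): buf='dog' undo_depth=1 redo_depth=0
After op 2 (delete): buf='d' undo_depth=2 redo_depth=0
After op 3 (undo): buf='dog' undo_depth=1 redo_depth=1
After op 4 (type): buf='dogxyz' undo_depth=2 redo_depth=0
After op 5 (type): buf='dogxyzup' undo_depth=3 redo_depth=0
After op 6 (type): buf='dogxyzupcat' undo_depth=4 redo_depth=0
After op 7 (delete): buf='dogxyz' undo_depth=5 redo_depth=0

Answer: 5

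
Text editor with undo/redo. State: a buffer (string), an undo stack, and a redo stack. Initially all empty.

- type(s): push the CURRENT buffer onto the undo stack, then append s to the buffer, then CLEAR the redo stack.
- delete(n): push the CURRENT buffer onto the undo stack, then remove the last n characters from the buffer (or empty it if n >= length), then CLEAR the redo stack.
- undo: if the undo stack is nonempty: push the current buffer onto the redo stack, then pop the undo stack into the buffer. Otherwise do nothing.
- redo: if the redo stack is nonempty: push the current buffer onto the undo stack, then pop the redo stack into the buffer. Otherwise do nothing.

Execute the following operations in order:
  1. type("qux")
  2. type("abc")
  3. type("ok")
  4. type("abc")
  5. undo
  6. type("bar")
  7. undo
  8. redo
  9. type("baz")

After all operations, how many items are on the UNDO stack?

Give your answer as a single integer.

After op 1 (type): buf='qux' undo_depth=1 redo_depth=0
After op 2 (type): buf='quxabc' undo_depth=2 redo_depth=0
After op 3 (type): buf='quxabcok' undo_depth=3 redo_depth=0
After op 4 (type): buf='quxabcokabc' undo_depth=4 redo_depth=0
After op 5 (undo): buf='quxabcok' undo_depth=3 redo_depth=1
After op 6 (type): buf='quxabcokbar' undo_depth=4 redo_depth=0
After op 7 (undo): buf='quxabcok' undo_depth=3 redo_depth=1
After op 8 (redo): buf='quxabcokbar' undo_depth=4 redo_depth=0
After op 9 (type): buf='quxabcokbarbaz' undo_depth=5 redo_depth=0

Answer: 5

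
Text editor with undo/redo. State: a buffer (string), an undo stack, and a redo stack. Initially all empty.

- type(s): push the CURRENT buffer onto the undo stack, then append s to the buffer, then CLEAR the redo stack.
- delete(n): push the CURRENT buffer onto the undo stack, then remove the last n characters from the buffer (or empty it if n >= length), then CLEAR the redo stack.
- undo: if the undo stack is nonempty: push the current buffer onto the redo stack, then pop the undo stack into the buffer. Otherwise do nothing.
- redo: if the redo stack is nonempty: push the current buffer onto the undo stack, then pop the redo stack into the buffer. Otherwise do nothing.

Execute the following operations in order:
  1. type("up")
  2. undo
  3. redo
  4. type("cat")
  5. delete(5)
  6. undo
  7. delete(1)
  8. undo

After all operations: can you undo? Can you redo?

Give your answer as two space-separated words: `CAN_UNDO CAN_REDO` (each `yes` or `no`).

Answer: yes yes

Derivation:
After op 1 (type): buf='up' undo_depth=1 redo_depth=0
After op 2 (undo): buf='(empty)' undo_depth=0 redo_depth=1
After op 3 (redo): buf='up' undo_depth=1 redo_depth=0
After op 4 (type): buf='upcat' undo_depth=2 redo_depth=0
After op 5 (delete): buf='(empty)' undo_depth=3 redo_depth=0
After op 6 (undo): buf='upcat' undo_depth=2 redo_depth=1
After op 7 (delete): buf='upca' undo_depth=3 redo_depth=0
After op 8 (undo): buf='upcat' undo_depth=2 redo_depth=1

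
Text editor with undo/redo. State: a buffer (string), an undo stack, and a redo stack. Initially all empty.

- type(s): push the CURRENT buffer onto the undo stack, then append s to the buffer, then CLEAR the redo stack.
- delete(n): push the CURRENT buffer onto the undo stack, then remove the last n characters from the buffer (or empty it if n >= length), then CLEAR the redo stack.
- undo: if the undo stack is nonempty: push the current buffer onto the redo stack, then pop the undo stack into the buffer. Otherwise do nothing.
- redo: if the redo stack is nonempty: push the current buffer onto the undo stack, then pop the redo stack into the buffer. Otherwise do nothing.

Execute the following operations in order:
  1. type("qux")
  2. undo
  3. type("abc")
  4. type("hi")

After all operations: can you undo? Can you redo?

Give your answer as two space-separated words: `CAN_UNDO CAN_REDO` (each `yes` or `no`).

After op 1 (type): buf='qux' undo_depth=1 redo_depth=0
After op 2 (undo): buf='(empty)' undo_depth=0 redo_depth=1
After op 3 (type): buf='abc' undo_depth=1 redo_depth=0
After op 4 (type): buf='abchi' undo_depth=2 redo_depth=0

Answer: yes no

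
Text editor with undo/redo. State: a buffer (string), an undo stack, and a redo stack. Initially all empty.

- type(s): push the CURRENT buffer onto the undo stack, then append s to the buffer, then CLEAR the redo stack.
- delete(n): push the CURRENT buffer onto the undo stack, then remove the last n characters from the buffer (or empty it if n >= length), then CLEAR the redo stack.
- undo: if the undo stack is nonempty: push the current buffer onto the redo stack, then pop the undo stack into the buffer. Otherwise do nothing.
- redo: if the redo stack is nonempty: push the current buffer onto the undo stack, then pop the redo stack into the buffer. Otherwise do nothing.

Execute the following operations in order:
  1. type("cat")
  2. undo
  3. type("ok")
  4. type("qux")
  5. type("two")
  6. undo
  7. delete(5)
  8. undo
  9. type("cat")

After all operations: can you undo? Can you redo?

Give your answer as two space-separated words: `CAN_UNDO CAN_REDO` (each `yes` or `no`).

After op 1 (type): buf='cat' undo_depth=1 redo_depth=0
After op 2 (undo): buf='(empty)' undo_depth=0 redo_depth=1
After op 3 (type): buf='ok' undo_depth=1 redo_depth=0
After op 4 (type): buf='okqux' undo_depth=2 redo_depth=0
After op 5 (type): buf='okquxtwo' undo_depth=3 redo_depth=0
After op 6 (undo): buf='okqux' undo_depth=2 redo_depth=1
After op 7 (delete): buf='(empty)' undo_depth=3 redo_depth=0
After op 8 (undo): buf='okqux' undo_depth=2 redo_depth=1
After op 9 (type): buf='okquxcat' undo_depth=3 redo_depth=0

Answer: yes no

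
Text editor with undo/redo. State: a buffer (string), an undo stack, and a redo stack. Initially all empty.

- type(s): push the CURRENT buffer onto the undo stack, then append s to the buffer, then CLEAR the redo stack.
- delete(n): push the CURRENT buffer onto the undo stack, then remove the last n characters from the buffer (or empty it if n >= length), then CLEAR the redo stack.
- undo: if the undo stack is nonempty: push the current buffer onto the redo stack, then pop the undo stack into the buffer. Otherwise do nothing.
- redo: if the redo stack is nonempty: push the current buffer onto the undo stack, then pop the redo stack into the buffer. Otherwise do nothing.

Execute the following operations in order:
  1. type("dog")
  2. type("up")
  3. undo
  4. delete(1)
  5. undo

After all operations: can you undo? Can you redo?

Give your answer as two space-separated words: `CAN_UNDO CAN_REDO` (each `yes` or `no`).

Answer: yes yes

Derivation:
After op 1 (type): buf='dog' undo_depth=1 redo_depth=0
After op 2 (type): buf='dogup' undo_depth=2 redo_depth=0
After op 3 (undo): buf='dog' undo_depth=1 redo_depth=1
After op 4 (delete): buf='do' undo_depth=2 redo_depth=0
After op 5 (undo): buf='dog' undo_depth=1 redo_depth=1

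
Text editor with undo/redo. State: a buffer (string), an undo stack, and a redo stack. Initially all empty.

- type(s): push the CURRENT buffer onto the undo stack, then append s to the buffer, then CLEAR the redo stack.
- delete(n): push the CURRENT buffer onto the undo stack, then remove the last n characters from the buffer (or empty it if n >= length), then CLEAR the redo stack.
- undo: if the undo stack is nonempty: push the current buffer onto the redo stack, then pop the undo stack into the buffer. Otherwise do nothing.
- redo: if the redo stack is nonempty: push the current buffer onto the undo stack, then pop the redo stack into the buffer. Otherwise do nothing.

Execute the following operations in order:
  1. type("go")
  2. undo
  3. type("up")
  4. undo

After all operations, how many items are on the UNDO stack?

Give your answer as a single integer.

After op 1 (type): buf='go' undo_depth=1 redo_depth=0
After op 2 (undo): buf='(empty)' undo_depth=0 redo_depth=1
After op 3 (type): buf='up' undo_depth=1 redo_depth=0
After op 4 (undo): buf='(empty)' undo_depth=0 redo_depth=1

Answer: 0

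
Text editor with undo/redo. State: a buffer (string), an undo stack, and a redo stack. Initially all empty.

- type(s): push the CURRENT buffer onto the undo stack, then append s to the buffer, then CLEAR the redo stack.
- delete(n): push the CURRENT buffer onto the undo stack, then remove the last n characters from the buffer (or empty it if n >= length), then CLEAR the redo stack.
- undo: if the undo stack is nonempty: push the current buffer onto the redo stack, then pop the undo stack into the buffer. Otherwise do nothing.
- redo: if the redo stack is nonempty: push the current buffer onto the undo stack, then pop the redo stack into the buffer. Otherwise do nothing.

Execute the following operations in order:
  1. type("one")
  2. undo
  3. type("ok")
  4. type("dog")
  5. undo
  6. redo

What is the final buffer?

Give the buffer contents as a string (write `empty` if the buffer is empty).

After op 1 (type): buf='one' undo_depth=1 redo_depth=0
After op 2 (undo): buf='(empty)' undo_depth=0 redo_depth=1
After op 3 (type): buf='ok' undo_depth=1 redo_depth=0
After op 4 (type): buf='okdog' undo_depth=2 redo_depth=0
After op 5 (undo): buf='ok' undo_depth=1 redo_depth=1
After op 6 (redo): buf='okdog' undo_depth=2 redo_depth=0

Answer: okdog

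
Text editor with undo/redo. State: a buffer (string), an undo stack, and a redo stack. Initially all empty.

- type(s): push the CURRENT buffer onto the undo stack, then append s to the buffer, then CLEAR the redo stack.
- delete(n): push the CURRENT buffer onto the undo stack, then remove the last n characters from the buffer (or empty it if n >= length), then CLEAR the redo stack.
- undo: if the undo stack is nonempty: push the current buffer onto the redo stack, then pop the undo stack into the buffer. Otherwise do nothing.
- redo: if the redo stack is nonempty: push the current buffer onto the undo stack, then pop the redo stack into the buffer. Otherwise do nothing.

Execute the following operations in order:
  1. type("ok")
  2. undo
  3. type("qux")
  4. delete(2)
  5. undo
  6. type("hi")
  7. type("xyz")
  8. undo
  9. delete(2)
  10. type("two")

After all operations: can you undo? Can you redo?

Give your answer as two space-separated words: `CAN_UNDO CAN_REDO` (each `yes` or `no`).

After op 1 (type): buf='ok' undo_depth=1 redo_depth=0
After op 2 (undo): buf='(empty)' undo_depth=0 redo_depth=1
After op 3 (type): buf='qux' undo_depth=1 redo_depth=0
After op 4 (delete): buf='q' undo_depth=2 redo_depth=0
After op 5 (undo): buf='qux' undo_depth=1 redo_depth=1
After op 6 (type): buf='quxhi' undo_depth=2 redo_depth=0
After op 7 (type): buf='quxhixyz' undo_depth=3 redo_depth=0
After op 8 (undo): buf='quxhi' undo_depth=2 redo_depth=1
After op 9 (delete): buf='qux' undo_depth=3 redo_depth=0
After op 10 (type): buf='quxtwo' undo_depth=4 redo_depth=0

Answer: yes no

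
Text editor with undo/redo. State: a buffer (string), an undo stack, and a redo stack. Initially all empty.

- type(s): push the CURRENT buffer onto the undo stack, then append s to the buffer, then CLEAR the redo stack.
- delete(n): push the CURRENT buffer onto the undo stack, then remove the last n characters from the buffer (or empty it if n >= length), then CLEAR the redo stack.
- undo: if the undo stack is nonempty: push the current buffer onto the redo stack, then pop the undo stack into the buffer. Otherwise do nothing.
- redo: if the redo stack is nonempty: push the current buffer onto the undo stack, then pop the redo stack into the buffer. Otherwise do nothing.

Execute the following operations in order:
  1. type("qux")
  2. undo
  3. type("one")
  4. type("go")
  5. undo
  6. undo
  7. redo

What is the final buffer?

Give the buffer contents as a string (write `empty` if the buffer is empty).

After op 1 (type): buf='qux' undo_depth=1 redo_depth=0
After op 2 (undo): buf='(empty)' undo_depth=0 redo_depth=1
After op 3 (type): buf='one' undo_depth=1 redo_depth=0
After op 4 (type): buf='onego' undo_depth=2 redo_depth=0
After op 5 (undo): buf='one' undo_depth=1 redo_depth=1
After op 6 (undo): buf='(empty)' undo_depth=0 redo_depth=2
After op 7 (redo): buf='one' undo_depth=1 redo_depth=1

Answer: one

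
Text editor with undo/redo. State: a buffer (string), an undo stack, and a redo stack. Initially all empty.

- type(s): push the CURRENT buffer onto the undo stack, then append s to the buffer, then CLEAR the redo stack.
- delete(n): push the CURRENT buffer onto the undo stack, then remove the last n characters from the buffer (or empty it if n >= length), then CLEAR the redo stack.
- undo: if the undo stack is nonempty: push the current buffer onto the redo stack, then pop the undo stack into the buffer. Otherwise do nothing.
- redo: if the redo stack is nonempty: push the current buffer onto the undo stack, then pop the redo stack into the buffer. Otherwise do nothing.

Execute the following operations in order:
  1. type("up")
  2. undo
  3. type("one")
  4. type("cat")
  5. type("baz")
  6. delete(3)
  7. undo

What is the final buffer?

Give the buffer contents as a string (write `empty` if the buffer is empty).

After op 1 (type): buf='up' undo_depth=1 redo_depth=0
After op 2 (undo): buf='(empty)' undo_depth=0 redo_depth=1
After op 3 (type): buf='one' undo_depth=1 redo_depth=0
After op 4 (type): buf='onecat' undo_depth=2 redo_depth=0
After op 5 (type): buf='onecatbaz' undo_depth=3 redo_depth=0
After op 6 (delete): buf='onecat' undo_depth=4 redo_depth=0
After op 7 (undo): buf='onecatbaz' undo_depth=3 redo_depth=1

Answer: onecatbaz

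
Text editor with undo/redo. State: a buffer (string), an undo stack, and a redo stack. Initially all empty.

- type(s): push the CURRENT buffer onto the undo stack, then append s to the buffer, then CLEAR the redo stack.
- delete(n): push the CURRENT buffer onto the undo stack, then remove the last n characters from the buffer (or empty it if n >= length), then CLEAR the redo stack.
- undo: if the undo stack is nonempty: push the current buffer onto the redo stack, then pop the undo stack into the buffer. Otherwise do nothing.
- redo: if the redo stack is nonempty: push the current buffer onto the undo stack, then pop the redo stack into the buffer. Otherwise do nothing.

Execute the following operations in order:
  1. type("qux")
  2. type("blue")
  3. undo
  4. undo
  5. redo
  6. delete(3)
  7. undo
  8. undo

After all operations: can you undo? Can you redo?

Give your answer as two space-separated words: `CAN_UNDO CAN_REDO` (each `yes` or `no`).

After op 1 (type): buf='qux' undo_depth=1 redo_depth=0
After op 2 (type): buf='quxblue' undo_depth=2 redo_depth=0
After op 3 (undo): buf='qux' undo_depth=1 redo_depth=1
After op 4 (undo): buf='(empty)' undo_depth=0 redo_depth=2
After op 5 (redo): buf='qux' undo_depth=1 redo_depth=1
After op 6 (delete): buf='(empty)' undo_depth=2 redo_depth=0
After op 7 (undo): buf='qux' undo_depth=1 redo_depth=1
After op 8 (undo): buf='(empty)' undo_depth=0 redo_depth=2

Answer: no yes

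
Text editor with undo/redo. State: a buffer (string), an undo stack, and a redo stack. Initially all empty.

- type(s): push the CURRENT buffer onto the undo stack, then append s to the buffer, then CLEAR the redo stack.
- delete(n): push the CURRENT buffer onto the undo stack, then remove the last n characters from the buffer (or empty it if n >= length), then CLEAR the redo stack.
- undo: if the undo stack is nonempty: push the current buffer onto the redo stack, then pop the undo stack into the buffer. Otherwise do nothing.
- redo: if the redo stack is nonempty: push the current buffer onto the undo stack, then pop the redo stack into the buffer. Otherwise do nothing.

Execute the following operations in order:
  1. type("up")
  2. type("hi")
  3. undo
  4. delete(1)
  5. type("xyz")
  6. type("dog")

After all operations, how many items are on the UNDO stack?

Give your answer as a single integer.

Answer: 4

Derivation:
After op 1 (type): buf='up' undo_depth=1 redo_depth=0
After op 2 (type): buf='uphi' undo_depth=2 redo_depth=0
After op 3 (undo): buf='up' undo_depth=1 redo_depth=1
After op 4 (delete): buf='u' undo_depth=2 redo_depth=0
After op 5 (type): buf='uxyz' undo_depth=3 redo_depth=0
After op 6 (type): buf='uxyzdog' undo_depth=4 redo_depth=0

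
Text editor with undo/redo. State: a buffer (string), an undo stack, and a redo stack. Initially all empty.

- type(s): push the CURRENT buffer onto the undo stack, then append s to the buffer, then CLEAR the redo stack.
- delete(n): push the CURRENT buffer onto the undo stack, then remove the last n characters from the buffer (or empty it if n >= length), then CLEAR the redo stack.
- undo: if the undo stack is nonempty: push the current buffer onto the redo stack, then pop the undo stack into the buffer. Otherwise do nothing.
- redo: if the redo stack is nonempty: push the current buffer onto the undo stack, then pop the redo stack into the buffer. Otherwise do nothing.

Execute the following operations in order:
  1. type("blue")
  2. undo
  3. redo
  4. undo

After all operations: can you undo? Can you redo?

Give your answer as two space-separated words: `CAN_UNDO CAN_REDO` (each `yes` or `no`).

Answer: no yes

Derivation:
After op 1 (type): buf='blue' undo_depth=1 redo_depth=0
After op 2 (undo): buf='(empty)' undo_depth=0 redo_depth=1
After op 3 (redo): buf='blue' undo_depth=1 redo_depth=0
After op 4 (undo): buf='(empty)' undo_depth=0 redo_depth=1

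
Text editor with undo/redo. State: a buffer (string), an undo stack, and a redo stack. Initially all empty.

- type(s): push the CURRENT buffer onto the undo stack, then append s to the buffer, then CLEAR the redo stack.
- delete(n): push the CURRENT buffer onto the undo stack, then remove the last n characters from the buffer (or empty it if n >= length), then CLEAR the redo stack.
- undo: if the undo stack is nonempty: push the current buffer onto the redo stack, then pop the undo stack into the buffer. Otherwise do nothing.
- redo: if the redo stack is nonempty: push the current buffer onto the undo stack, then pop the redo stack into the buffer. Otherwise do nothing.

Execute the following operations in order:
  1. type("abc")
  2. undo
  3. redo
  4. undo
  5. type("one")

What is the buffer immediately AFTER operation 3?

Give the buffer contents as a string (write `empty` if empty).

Answer: abc

Derivation:
After op 1 (type): buf='abc' undo_depth=1 redo_depth=0
After op 2 (undo): buf='(empty)' undo_depth=0 redo_depth=1
After op 3 (redo): buf='abc' undo_depth=1 redo_depth=0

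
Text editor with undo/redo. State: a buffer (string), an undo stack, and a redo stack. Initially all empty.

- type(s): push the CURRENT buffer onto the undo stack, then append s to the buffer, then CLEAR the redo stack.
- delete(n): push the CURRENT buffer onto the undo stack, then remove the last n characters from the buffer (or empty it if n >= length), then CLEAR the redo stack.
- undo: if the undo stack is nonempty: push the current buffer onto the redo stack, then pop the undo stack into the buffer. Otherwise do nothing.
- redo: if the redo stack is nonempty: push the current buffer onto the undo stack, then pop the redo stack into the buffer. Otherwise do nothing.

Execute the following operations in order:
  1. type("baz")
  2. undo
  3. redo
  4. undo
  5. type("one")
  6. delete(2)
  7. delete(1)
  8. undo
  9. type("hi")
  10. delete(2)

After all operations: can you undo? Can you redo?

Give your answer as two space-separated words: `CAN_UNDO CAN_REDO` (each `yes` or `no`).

After op 1 (type): buf='baz' undo_depth=1 redo_depth=0
After op 2 (undo): buf='(empty)' undo_depth=0 redo_depth=1
After op 3 (redo): buf='baz' undo_depth=1 redo_depth=0
After op 4 (undo): buf='(empty)' undo_depth=0 redo_depth=1
After op 5 (type): buf='one' undo_depth=1 redo_depth=0
After op 6 (delete): buf='o' undo_depth=2 redo_depth=0
After op 7 (delete): buf='(empty)' undo_depth=3 redo_depth=0
After op 8 (undo): buf='o' undo_depth=2 redo_depth=1
After op 9 (type): buf='ohi' undo_depth=3 redo_depth=0
After op 10 (delete): buf='o' undo_depth=4 redo_depth=0

Answer: yes no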